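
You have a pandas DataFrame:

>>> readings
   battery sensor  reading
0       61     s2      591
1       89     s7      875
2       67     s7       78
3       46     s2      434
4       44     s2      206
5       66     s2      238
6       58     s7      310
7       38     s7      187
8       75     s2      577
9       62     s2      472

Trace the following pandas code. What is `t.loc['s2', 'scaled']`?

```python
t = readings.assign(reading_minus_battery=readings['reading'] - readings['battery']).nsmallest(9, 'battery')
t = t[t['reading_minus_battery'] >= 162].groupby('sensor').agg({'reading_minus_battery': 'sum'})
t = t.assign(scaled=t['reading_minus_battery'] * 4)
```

8656

add column reading_minus_battery = readings['reading'] - readings['battery']:
   battery sensor  reading  reading_minus_battery
0       61     s2      591                    530
1       89     s7      875                    786
2       67     s7       78                     11
3       46     s2      434                    388
4       44     s2      206                    162
5       66     s2      238                    172
6       58     s7      310                    252
7       38     s7      187                    149
8       75     s2      577                    502
9       62     s2      472                    410
take 9 rows with smallest battery:
   battery sensor  reading  reading_minus_battery
7       38     s7      187                    149
4       44     s2      206                    162
3       46     s2      434                    388
6       58     s7      310                    252
0       61     s2      591                    530
9       62     s2      472                    410
5       66     s2      238                    172
2       67     s7       78                     11
8       75     s2      577                    502
filter rows where reading_minus_battery >= 162:
   battery sensor  reading  reading_minus_battery
4       44     s2      206                    162
3       46     s2      434                    388
6       58     s7      310                    252
0       61     s2      591                    530
9       62     s2      472                    410
5       66     s2      238                    172
8       75     s2      577                    502
group by sensor, sum of reading_minus_battery:
        reading_minus_battery
sensor                       
s2                       2164
s7                        252
add column scaled = t['reading_minus_battery'] * 4:
        reading_minus_battery  scaled
sensor                               
s2                       2164    8656
s7                        252    1008
Reading off the value at row 's2', column 'scaled', we get 8656.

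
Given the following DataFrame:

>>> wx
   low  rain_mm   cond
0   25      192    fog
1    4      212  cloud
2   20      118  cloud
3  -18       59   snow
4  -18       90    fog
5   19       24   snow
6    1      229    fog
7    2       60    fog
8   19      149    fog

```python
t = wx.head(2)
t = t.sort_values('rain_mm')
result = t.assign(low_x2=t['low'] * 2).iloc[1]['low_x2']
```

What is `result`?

take first 2 rows:
   low  rain_mm   cond
0   25      192    fog
1    4      212  cloud
sort by rain_mm:
   low  rain_mm   cond
0   25      192    fog
1    4      212  cloud
add column low_x2 = t['low'] * 2:
   low  rain_mm   cond  low_x2
0   25      192    fog      50
1    4      212  cloud       8
Then the value at position 1, column 'low_x2': 8

8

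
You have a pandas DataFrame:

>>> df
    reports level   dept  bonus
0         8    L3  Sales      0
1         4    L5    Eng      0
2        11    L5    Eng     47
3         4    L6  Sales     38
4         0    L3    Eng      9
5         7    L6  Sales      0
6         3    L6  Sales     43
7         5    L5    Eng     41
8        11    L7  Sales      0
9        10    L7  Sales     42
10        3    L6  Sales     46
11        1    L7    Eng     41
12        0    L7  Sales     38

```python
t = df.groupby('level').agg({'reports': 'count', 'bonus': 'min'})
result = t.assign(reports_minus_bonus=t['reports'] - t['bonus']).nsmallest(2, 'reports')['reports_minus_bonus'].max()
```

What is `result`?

group by level: count(reports), min(bonus):
       reports  bonus
level                
L3           2      0
L5           3      0
L6           4      0
L7           4      0
add column reports_minus_bonus = t['reports'] - t['bonus']:
       reports  bonus  reports_minus_bonus
level                                     
L3           2      0                    2
L5           3      0                    3
L6           4      0                    4
L7           4      0                    4
take 2 rows with smallest reports:
       reports  bonus  reports_minus_bonus
level                                     
L3           2      0                    2
L5           3      0                    3
Reading off the max of column 'reports_minus_bonus', we get 3.

3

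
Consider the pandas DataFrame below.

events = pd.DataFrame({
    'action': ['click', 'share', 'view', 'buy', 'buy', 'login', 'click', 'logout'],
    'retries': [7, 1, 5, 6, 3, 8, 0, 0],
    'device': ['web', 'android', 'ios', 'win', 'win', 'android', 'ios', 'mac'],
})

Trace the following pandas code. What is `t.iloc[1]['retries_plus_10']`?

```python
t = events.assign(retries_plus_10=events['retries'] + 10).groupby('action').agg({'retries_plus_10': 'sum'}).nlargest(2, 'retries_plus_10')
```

add column retries_plus_10 = events['retries'] + 10:
   action  retries   device  retries_plus_10
0   click        7      web               17
1   share        1  android               11
2    view        5      ios               15
3     buy        6      win               16
4     buy        3      win               13
5   login        8  android               18
6   click        0      ios               10
7  logout        0      mac               10
group by action, sum of retries_plus_10:
        retries_plus_10
action                 
buy                  29
click                27
login                18
logout               10
share                11
view                 15
take 2 rows with largest retries_plus_10:
        retries_plus_10
action                 
buy                  29
click                27
Hence 27.

27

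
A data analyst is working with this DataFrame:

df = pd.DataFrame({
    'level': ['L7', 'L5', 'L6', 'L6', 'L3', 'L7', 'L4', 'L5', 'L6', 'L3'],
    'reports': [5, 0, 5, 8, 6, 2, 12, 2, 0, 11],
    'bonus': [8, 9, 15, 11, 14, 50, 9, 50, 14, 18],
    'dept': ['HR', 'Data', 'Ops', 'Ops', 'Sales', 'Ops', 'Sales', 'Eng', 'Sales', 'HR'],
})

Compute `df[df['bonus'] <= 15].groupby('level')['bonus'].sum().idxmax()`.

filter rows where bonus <= 15:
  level  reports  bonus   dept
0    L7        5      8     HR
1    L5        0      9   Data
2    L6        5     15    Ops
3    L6        8     11    Ops
4    L3        6     14  Sales
6    L4       12      9  Sales
8    L6        0     14  Sales
group by level, sum of bonus:
level
L3    14
L4     9
L5     9
L6    40
L7     8
Name: bonus, dtype: int64

L6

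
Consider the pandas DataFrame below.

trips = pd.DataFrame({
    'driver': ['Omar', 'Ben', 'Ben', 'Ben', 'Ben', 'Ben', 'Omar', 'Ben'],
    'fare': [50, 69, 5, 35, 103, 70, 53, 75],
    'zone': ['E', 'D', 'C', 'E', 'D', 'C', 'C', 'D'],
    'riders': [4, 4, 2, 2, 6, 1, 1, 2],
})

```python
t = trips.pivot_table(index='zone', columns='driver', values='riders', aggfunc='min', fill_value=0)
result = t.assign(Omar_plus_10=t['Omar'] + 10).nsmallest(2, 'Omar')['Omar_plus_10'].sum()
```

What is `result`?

21

pivot: rows=zone, cols=driver, min(riders):
driver  Ben  Omar
zone             
C         1     1
D         2     0
E         2     4
add column Omar_plus_10 = t['Omar'] + 10:
driver  Ben  Omar  Omar_plus_10
zone                           
C         1     1            11
D         2     0            10
E         2     4            14
take 2 rows with smallest Omar:
driver  Ben  Omar  Omar_plus_10
zone                           
D         2     0            10
C         1     1            11
Taking the sum of column 'Omar_plus_10' gives 21.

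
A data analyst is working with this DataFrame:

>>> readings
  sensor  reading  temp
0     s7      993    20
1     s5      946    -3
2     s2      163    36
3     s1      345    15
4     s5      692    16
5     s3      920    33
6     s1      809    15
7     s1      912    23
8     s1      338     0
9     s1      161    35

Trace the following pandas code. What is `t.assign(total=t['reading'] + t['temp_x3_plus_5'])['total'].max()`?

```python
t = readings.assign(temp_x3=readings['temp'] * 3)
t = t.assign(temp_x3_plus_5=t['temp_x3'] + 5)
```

add column temp_x3 = readings['temp'] * 3:
  sensor  reading  temp  temp_x3
0     s7      993    20       60
1     s5      946    -3       -9
2     s2      163    36      108
3     s1      345    15       45
4     s5      692    16       48
5     s3      920    33       99
6     s1      809    15       45
7     s1      912    23       69
8     s1      338     0        0
9     s1      161    35      105
add column temp_x3_plus_5 = t['temp_x3'] + 5:
  sensor  reading  temp  temp_x3  temp_x3_plus_5
0     s7      993    20       60              65
1     s5      946    -3       -9              -4
2     s2      163    36      108             113
3     s1      345    15       45              50
4     s5      692    16       48              53
5     s3      920    33       99             104
6     s1      809    15       45              50
7     s1      912    23       69              74
8     s1      338     0        0               5
9     s1      161    35      105             110
add column total = t['reading'] + t['temp_x3_plus_5']:
  sensor  reading  temp  temp_x3  temp_x3_plus_5  total
0     s7      993    20       60              65   1058
1     s5      946    -3       -9              -4    942
2     s2      163    36      108             113    276
3     s1      345    15       45              50    395
4     s5      692    16       48              53    745
5     s3      920    33       99             104   1024
6     s1      809    15       45              50    859
7     s1      912    23       69              74    986
8     s1      338     0        0               5    343
9     s1      161    35      105             110    271

1058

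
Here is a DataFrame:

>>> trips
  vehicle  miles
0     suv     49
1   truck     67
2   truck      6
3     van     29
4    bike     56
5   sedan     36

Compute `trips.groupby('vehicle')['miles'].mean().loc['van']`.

29.0

group by vehicle, mean of miles:
vehicle
bike     56.0
sedan    36.0
suv      49.0
truck    36.5
van      29.0
Name: miles, dtype: float64
value at index 'van' → 29.0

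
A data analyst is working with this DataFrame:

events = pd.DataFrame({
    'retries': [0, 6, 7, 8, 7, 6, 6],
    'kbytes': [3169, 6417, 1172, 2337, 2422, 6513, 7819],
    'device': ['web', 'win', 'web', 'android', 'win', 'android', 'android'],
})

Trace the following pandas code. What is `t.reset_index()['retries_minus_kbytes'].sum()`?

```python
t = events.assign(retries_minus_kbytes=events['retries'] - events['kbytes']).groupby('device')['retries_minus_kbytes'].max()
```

add column retries_minus_kbytes = events['retries'] - events['kbytes']:
   retries  kbytes   device  retries_minus_kbytes
0        0    3169      web                 -3169
1        6    6417      win                 -6411
2        7    1172      web                 -1165
3        8    2337  android                 -2329
4        7    2422      win                 -2415
5        6    6513  android                 -6507
6        6    7819  android                 -7813
group by device, max of retries_minus_kbytes:
device
android   -2329
web       -1165
win       -2415
Name: retries_minus_kbytes, dtype: int64
reset_index():
    device  retries_minus_kbytes
0  android                 -2329
1      web                 -1165
2      win                 -2415

-5909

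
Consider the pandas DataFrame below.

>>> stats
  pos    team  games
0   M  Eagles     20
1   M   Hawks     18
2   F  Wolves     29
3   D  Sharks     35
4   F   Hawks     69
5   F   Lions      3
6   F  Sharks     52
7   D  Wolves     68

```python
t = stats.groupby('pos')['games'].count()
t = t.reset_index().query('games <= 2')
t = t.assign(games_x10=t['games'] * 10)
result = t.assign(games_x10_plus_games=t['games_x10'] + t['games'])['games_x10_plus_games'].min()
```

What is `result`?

22

group by pos, count of games:
pos
D    2
F    4
M    2
Name: games, dtype: int64
reset_index():
  pos  games
0   D      2
1   F      4
2   M      2
filter rows where games <= 2:
  pos  games
0   D      2
2   M      2
add column games_x10 = t['games'] * 10:
  pos  games  games_x10
0   D      2         20
2   M      2         20
add column games_x10_plus_games = t['games_x10'] + t['games']:
  pos  games  games_x10  games_x10_plus_games
0   D      2         20                    22
2   M      2         20                    22
Hence 22.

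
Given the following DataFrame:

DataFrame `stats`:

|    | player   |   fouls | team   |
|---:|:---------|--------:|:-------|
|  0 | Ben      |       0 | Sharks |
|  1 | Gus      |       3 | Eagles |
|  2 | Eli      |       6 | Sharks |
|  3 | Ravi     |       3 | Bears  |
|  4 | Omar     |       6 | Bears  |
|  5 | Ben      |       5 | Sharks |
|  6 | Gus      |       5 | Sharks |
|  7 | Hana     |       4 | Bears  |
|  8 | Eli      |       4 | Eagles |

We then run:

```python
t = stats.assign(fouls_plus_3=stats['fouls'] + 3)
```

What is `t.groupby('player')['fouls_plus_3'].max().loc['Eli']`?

9

add column fouls_plus_3 = stats['fouls'] + 3:
  player  fouls    team  fouls_plus_3
0    Ben      0  Sharks             3
1    Gus      3  Eagles             6
2    Eli      6  Sharks             9
3   Ravi      3   Bears             6
4   Omar      6   Bears             9
5    Ben      5  Sharks             8
6    Gus      5  Sharks             8
7   Hana      4   Bears             7
8    Eli      4  Eagles             7
group by player, max of fouls_plus_3:
player
Ben     8
Eli     9
Gus     8
Hana    7
Omar    9
Ravi    6
Name: fouls_plus_3, dtype: int64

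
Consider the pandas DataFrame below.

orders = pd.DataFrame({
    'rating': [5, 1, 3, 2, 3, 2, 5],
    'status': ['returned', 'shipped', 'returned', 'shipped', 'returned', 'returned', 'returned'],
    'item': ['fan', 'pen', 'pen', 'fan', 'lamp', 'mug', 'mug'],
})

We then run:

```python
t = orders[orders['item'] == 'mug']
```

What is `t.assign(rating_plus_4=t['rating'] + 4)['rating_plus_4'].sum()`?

filter rows where item == 'mug':
   rating    status item
5       2  returned  mug
6       5  returned  mug
add column rating_plus_4 = t['rating'] + 4:
   rating    status item  rating_plus_4
5       2  returned  mug              6
6       5  returned  mug              9
sum of column 'rating_plus_4' → 15

15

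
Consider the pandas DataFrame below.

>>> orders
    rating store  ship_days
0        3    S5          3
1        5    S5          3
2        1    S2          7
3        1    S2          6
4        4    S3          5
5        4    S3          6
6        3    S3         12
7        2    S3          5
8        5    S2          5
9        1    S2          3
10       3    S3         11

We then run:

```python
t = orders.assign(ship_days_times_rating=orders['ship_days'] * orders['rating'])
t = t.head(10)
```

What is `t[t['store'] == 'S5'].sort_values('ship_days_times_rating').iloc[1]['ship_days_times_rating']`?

add column ship_days_times_rating = orders['ship_days'] * orders['rating']:
    rating store  ship_days  ship_days_times_rating
0        3    S5          3                       9
1        5    S5          3                      15
2        1    S2          7                       7
3        1    S2          6                       6
4        4    S3          5                      20
5        4    S3          6                      24
6        3    S3         12                      36
7        2    S3          5                      10
8        5    S2          5                      25
9        1    S2          3                       3
10       3    S3         11                      33
take first 10 rows:
   rating store  ship_days  ship_days_times_rating
0       3    S5          3                       9
1       5    S5          3                      15
2       1    S2          7                       7
3       1    S2          6                       6
4       4    S3          5                      20
5       4    S3          6                      24
6       3    S3         12                      36
7       2    S3          5                      10
8       5    S2          5                      25
9       1    S2          3                       3
filter rows where store == 'S5':
   rating store  ship_days  ship_days_times_rating
0       3    S5          3                       9
1       5    S5          3                      15
sort by ship_days_times_rating:
   rating store  ship_days  ship_days_times_rating
0       3    S5          3                       9
1       5    S5          3                      15
Finally, value at position 1, column 'ship_days_times_rating' = 15.

15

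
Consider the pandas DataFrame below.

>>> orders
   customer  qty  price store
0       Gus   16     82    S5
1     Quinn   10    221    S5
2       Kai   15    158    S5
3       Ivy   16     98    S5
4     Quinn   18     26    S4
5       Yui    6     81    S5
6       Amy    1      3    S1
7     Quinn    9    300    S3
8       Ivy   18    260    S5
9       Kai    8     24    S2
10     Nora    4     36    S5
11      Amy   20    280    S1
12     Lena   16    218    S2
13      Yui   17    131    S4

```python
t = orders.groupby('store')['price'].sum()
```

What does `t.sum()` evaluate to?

group by store, sum of price:
store
S1    283
S2    242
S3    300
S4    157
S5    936
Name: price, dtype: int64
Reading off the sum of the resulting series, we get 1918.

1918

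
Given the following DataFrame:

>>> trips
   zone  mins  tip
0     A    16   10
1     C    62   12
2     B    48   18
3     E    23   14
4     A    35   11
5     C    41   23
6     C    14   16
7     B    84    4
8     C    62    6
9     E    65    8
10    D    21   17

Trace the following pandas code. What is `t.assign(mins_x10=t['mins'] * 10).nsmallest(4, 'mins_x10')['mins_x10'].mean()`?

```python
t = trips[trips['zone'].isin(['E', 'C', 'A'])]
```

filter rows where zone in ['E', 'C', 'A']:
  zone  mins  tip
0    A    16   10
1    C    62   12
3    E    23   14
4    A    35   11
5    C    41   23
6    C    14   16
8    C    62    6
9    E    65    8
add column mins_x10 = t['mins'] * 10:
  zone  mins  tip  mins_x10
0    A    16   10       160
1    C    62   12       620
3    E    23   14       230
4    A    35   11       350
5    C    41   23       410
6    C    14   16       140
8    C    62    6       620
9    E    65    8       650
take 4 rows with smallest mins_x10:
  zone  mins  tip  mins_x10
6    C    14   16       140
0    A    16   10       160
3    E    23   14       230
4    A    35   11       350

220.0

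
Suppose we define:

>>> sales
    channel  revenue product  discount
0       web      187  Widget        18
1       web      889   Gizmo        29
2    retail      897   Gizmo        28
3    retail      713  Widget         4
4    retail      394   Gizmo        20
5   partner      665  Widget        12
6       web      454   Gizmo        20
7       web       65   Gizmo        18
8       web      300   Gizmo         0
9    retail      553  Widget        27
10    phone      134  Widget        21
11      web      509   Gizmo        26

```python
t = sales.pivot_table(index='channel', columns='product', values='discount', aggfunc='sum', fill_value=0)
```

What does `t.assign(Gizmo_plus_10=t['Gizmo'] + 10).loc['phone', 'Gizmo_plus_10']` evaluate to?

pivot: rows=channel, cols=product, sum(discount):
product  Gizmo  Widget
channel               
partner      0      12
phone        0      21
retail      48      31
web         93      18
add column Gizmo_plus_10 = t['Gizmo'] + 10:
product  Gizmo  Widget  Gizmo_plus_10
channel                              
partner      0      12             10
phone        0      21             10
retail      48      31             58
web         93      18            103
Finally, value at row 'phone', column 'Gizmo_plus_10' = 10.

10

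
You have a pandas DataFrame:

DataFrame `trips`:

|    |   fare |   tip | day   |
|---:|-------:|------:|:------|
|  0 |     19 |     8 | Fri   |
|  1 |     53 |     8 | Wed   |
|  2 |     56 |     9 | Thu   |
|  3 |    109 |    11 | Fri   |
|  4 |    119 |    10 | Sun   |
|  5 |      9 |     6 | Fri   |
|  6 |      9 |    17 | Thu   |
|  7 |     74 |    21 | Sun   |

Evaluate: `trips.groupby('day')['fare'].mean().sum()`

group by day, mean of fare:
day
Fri    45.666667
Sun    96.500000
Thu    32.500000
Wed    53.000000
Name: fare, dtype: float64
Reading off the sum of the resulting series, we get 227.666666667.

227.666666667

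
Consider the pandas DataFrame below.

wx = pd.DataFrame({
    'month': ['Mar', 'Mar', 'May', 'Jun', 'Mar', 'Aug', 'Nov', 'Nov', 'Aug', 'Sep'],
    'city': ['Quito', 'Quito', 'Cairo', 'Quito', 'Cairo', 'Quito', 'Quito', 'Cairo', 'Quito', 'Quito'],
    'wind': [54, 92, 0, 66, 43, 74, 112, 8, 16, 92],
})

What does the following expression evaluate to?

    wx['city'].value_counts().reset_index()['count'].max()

7

value_counts of city:
city
Quito    7
Cairo    3
Name: count, dtype: int64
reset_index():
    city  count
0  Quito      7
1  Cairo      3
Then the max of column 'count': 7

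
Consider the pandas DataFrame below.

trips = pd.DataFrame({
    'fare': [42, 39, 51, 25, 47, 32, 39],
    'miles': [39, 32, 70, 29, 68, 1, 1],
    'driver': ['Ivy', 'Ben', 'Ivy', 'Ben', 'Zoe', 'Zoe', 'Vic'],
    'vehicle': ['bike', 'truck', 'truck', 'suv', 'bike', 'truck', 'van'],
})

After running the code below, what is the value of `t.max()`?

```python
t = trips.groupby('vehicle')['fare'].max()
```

51

group by vehicle, max of fare:
vehicle
bike     47
suv      25
truck    51
van      39
Name: fare, dtype: int64
max of the resulting series → 51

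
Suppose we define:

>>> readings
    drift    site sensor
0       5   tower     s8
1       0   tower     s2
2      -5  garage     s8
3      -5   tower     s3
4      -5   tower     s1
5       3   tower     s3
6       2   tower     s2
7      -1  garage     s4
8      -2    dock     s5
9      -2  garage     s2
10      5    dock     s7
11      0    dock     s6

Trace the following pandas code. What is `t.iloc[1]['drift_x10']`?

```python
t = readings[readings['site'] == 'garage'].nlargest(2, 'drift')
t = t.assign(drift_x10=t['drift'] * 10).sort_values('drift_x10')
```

filter rows where site == 'garage':
   drift    site sensor
2     -5  garage     s8
7     -1  garage     s4
9     -2  garage     s2
take 2 rows with largest drift:
   drift    site sensor
7     -1  garage     s4
9     -2  garage     s2
add column drift_x10 = t['drift'] * 10:
   drift    site sensor  drift_x10
7     -1  garage     s4        -10
9     -2  garage     s2        -20
sort by drift_x10:
   drift    site sensor  drift_x10
9     -2  garage     s2        -20
7     -1  garage     s4        -10

-10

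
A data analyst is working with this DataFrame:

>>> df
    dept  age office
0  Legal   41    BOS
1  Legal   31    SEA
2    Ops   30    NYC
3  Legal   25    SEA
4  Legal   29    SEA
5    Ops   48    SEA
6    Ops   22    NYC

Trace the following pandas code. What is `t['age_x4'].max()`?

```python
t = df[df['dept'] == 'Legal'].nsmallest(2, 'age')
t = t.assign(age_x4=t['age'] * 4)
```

filter rows where dept == 'Legal':
    dept  age office
0  Legal   41    BOS
1  Legal   31    SEA
3  Legal   25    SEA
4  Legal   29    SEA
take 2 rows with smallest age:
    dept  age office
3  Legal   25    SEA
4  Legal   29    SEA
add column age_x4 = t['age'] * 4:
    dept  age office  age_x4
3  Legal   25    SEA     100
4  Legal   29    SEA     116

116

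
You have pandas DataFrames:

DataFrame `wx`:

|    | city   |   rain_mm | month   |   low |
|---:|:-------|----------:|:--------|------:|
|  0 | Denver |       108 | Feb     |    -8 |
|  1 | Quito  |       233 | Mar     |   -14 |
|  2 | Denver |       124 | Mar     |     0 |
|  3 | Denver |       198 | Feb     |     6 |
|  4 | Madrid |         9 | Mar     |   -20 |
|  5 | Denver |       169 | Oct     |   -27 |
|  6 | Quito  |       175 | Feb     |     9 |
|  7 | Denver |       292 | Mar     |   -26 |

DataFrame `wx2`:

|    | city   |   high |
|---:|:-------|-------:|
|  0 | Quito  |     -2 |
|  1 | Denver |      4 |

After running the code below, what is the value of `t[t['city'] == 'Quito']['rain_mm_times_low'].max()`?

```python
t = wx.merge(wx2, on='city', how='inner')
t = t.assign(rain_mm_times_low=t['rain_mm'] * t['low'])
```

1575

merge on 'city' (how='inner') → 7 rows:
     city  rain_mm month  low  high
0  Denver      108   Feb   -8     4
1   Quito      233   Mar  -14    -2
2  Denver      124   Mar    0     4
3  Denver      198   Feb    6     4
4  Denver      169   Oct  -27     4
5   Quito      175   Feb    9    -2
6  Denver      292   Mar  -26     4
add column rain_mm_times_low = t['rain_mm'] * t['low']:
     city  rain_mm month  low  high  rain_mm_times_low
0  Denver      108   Feb   -8     4               -864
1   Quito      233   Mar  -14    -2              -3262
2  Denver      124   Mar    0     4                  0
3  Denver      198   Feb    6     4               1188
4  Denver      169   Oct  -27     4              -4563
5   Quito      175   Feb    9    -2               1575
6  Denver      292   Mar  -26     4              -7592
filter rows where city == 'Quito':
    city  rain_mm month  low  high  rain_mm_times_low
1  Quito      233   Mar  -14    -2              -3262
5  Quito      175   Feb    9    -2               1575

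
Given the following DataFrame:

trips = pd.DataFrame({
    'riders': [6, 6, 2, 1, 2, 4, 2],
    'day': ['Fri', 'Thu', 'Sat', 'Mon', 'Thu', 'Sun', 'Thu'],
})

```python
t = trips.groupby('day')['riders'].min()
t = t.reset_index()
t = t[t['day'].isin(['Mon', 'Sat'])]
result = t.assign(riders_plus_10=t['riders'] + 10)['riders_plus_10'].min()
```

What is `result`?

group by day, min of riders:
day
Fri    6
Mon    1
Sat    2
Sun    4
Thu    2
Name: riders, dtype: int64
reset_index():
   day  riders
0  Fri       6
1  Mon       1
2  Sat       2
3  Sun       4
4  Thu       2
filter rows where day in ['Mon', 'Sat']:
   day  riders
1  Mon       1
2  Sat       2
add column riders_plus_10 = t['riders'] + 10:
   day  riders  riders_plus_10
1  Mon       1              11
2  Sat       2              12
Finally, min of column 'riders_plus_10' = 11.

11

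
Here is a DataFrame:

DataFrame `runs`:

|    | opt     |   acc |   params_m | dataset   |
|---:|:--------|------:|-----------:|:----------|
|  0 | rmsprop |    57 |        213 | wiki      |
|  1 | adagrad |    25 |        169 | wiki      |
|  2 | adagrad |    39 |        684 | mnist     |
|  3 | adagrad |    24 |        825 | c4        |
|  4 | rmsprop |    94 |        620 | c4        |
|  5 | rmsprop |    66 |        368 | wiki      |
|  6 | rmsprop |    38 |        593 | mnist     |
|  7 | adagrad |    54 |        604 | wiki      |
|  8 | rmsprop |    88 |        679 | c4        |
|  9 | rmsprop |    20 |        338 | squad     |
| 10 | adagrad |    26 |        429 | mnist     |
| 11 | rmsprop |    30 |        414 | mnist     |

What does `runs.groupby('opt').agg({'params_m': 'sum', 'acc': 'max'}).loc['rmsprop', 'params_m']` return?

group by opt: sum(params_m), max(acc):
         params_m  acc
opt                   
adagrad      2711   54
rmsprop      3225   94
The value at row 'rmsprop', column 'params_m' is 3225.

3225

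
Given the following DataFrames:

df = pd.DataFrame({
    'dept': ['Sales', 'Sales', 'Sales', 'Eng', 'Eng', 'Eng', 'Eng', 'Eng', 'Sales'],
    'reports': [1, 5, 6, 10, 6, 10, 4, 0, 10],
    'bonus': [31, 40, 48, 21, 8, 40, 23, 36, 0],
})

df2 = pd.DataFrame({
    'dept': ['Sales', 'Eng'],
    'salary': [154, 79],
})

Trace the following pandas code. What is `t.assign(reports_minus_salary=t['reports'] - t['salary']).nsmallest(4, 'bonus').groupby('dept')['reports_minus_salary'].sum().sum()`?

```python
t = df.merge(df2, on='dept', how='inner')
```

-361

merge on 'dept' (how='inner') → 9 rows:
    dept  reports  bonus  salary
0  Sales        1     31     154
1  Sales        5     40     154
2  Sales        6     48     154
3    Eng       10     21      79
4    Eng        6      8      79
5    Eng       10     40      79
6    Eng        4     23      79
7    Eng        0     36      79
8  Sales       10      0     154
add column reports_minus_salary = t['reports'] - t['salary']:
    dept  reports  bonus  salary  reports_minus_salary
0  Sales        1     31     154                  -153
1  Sales        5     40     154                  -149
2  Sales        6     48     154                  -148
3    Eng       10     21      79                   -69
4    Eng        6      8      79                   -73
5    Eng       10     40      79                   -69
6    Eng        4     23      79                   -75
7    Eng        0     36      79                   -79
8  Sales       10      0     154                  -144
take 4 rows with smallest bonus:
    dept  reports  bonus  salary  reports_minus_salary
8  Sales       10      0     154                  -144
4    Eng        6      8      79                   -73
3    Eng       10     21      79                   -69
6    Eng        4     23      79                   -75
group by dept, sum of reports_minus_salary:
dept
Eng     -217
Sales   -144
Name: reports_minus_salary, dtype: int64
Hence -361.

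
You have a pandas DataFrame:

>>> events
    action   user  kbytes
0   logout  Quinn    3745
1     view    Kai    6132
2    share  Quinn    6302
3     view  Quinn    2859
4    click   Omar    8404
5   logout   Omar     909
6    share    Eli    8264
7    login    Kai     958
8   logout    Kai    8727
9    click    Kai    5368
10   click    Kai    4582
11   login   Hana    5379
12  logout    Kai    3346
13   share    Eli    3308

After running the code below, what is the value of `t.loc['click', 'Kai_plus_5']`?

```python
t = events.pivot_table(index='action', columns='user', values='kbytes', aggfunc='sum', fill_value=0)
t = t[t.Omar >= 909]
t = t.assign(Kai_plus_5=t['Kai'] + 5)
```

pivot: rows=action, cols=user, sum(kbytes):
user      Eli  Hana    Kai  Omar  Quinn
action                                 
click       0     0   9950  8404      0
login       0  5379    958     0      0
logout      0     0  12073   909   3745
share   11572     0      0     0   6302
view        0     0   6132     0   2859
filter rows where Omar >= 909:
user    Eli  Hana    Kai  Omar  Quinn
action                               
click     0     0   9950  8404      0
logout    0     0  12073   909   3745
add column Kai_plus_5 = t['Kai'] + 5:
user    Eli  Hana    Kai  Omar  Quinn  Kai_plus_5
action                                           
click     0     0   9950  8404      0        9955
logout    0     0  12073   909   3745       12078
Reading off the value at row 'click', column 'Kai_plus_5', we get 9955.

9955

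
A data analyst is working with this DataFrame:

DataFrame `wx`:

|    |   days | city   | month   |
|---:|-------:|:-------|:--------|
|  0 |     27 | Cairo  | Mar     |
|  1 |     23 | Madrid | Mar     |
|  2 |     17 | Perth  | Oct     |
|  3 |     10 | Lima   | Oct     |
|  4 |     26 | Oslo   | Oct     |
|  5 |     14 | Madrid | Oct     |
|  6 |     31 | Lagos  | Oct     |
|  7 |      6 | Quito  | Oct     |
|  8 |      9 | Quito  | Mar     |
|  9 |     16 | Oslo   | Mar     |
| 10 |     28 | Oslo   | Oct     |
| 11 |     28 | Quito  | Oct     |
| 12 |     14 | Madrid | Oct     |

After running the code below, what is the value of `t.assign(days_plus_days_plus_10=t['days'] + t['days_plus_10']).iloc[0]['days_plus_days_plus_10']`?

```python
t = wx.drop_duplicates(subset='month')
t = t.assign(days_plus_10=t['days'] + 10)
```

64

drop duplicate month (keep=first):
   days   city month
0    27  Cairo   Mar
2    17  Perth   Oct
add column days_plus_10 = t['days'] + 10:
   days   city month  days_plus_10
0    27  Cairo   Mar            37
2    17  Perth   Oct            27
add column days_plus_days_plus_10 = t['days'] + t['days_plus_10']:
   days   city month  days_plus_10  days_plus_days_plus_10
0    27  Cairo   Mar            37                      64
2    17  Perth   Oct            27                      44
Reading off the value at position 0, column 'days_plus_days_plus_10', we get 64.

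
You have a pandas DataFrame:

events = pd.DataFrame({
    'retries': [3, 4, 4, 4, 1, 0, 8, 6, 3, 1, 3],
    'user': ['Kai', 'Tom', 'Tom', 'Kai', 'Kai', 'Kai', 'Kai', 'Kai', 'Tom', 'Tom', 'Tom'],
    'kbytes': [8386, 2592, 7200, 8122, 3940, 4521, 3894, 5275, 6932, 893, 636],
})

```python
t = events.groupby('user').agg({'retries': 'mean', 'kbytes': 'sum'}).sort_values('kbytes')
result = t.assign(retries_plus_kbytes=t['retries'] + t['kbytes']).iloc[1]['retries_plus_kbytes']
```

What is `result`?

group by user: mean(retries), sum(kbytes):
       retries  kbytes
user                  
Kai   3.666667   34138
Tom   3.000000   18253
sort by kbytes:
       retries  kbytes
user                  
Tom   3.000000   18253
Kai   3.666667   34138
add column retries_plus_kbytes = t['retries'] + t['kbytes']:
       retries  kbytes  retries_plus_kbytes
user                                       
Tom   3.000000   18253         18256.000000
Kai   3.666667   34138         34141.666667

34141.6666667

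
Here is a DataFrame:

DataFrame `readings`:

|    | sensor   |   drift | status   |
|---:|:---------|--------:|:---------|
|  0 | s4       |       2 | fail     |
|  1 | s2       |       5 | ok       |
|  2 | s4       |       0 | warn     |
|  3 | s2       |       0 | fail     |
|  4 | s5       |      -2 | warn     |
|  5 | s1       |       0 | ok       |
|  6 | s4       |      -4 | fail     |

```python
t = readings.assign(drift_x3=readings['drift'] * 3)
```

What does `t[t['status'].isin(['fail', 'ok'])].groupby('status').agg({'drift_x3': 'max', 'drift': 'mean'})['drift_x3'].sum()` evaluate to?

add column drift_x3 = readings['drift'] * 3:
  sensor  drift status  drift_x3
0     s4      2   fail         6
1     s2      5     ok        15
2     s4      0   warn         0
3     s2      0   fail         0
4     s5     -2   warn        -6
5     s1      0     ok         0
6     s4     -4   fail       -12
filter rows where status in ['fail', 'ok']:
  sensor  drift status  drift_x3
0     s4      2   fail         6
1     s2      5     ok        15
3     s2      0   fail         0
5     s1      0     ok         0
6     s4     -4   fail       -12
group by status: max(drift_x3), mean(drift):
        drift_x3     drift
status                    
fail           6 -0.666667
ok            15  2.500000
The sum of column 'drift_x3' is 21.

21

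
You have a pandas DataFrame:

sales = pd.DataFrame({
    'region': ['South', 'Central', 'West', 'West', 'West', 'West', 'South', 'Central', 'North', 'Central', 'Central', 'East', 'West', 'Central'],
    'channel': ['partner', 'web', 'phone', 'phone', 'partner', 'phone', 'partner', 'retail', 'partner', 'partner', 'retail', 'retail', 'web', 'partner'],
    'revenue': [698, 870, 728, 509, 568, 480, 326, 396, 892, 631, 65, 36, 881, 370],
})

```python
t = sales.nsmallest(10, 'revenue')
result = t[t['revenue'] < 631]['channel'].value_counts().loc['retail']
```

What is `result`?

take 10 rows with smallest revenue:
     region  channel  revenue
11     East   retail       36
10  Central   retail       65
6     South  partner      326
13  Central  partner      370
7   Central   retail      396
5      West    phone      480
3      West    phone      509
4      West  partner      568
9   Central  partner      631
0     South  partner      698
filter rows where revenue < 631:
     region  channel  revenue
11     East   retail       36
10  Central   retail       65
6     South  partner      326
13  Central  partner      370
7   Central   retail      396
5      West    phone      480
3      West    phone      509
4      West  partner      568
value_counts of channel:
channel
retail     3
partner    3
phone      2
Name: count, dtype: int64

3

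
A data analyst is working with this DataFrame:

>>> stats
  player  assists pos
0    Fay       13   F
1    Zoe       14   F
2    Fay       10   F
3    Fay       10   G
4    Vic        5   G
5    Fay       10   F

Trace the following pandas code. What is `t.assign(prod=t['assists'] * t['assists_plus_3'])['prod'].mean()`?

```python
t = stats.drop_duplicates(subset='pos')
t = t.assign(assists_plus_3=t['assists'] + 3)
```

169.0

drop duplicate pos (keep=first):
  player  assists pos
0    Fay       13   F
3    Fay       10   G
add column assists_plus_3 = t['assists'] + 3:
  player  assists pos  assists_plus_3
0    Fay       13   F              16
3    Fay       10   G              13
add column prod = t['assists'] * t['assists_plus_3']:
  player  assists pos  assists_plus_3  prod
0    Fay       13   F              16   208
3    Fay       10   G              13   130
The mean of column 'prod' is 169.0.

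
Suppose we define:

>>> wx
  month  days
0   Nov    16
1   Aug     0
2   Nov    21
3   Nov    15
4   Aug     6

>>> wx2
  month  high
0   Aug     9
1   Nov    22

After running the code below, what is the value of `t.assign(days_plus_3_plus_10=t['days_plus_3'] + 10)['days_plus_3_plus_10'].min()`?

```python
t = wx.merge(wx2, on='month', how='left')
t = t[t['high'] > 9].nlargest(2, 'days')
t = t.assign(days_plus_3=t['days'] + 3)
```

29

merge on 'month' (how='left') → 5 rows:
  month  days  high
0   Nov    16    22
1   Aug     0     9
2   Nov    21    22
3   Nov    15    22
4   Aug     6     9
filter rows where high > 9:
  month  days  high
0   Nov    16    22
2   Nov    21    22
3   Nov    15    22
take 2 rows with largest days:
  month  days  high
2   Nov    21    22
0   Nov    16    22
add column days_plus_3 = t['days'] + 3:
  month  days  high  days_plus_3
2   Nov    21    22           24
0   Nov    16    22           19
add column days_plus_3_plus_10 = t['days_plus_3'] + 10:
  month  days  high  days_plus_3  days_plus_3_plus_10
2   Nov    21    22           24                   34
0   Nov    16    22           19                   29
The min of column 'days_plus_3_plus_10' is 29.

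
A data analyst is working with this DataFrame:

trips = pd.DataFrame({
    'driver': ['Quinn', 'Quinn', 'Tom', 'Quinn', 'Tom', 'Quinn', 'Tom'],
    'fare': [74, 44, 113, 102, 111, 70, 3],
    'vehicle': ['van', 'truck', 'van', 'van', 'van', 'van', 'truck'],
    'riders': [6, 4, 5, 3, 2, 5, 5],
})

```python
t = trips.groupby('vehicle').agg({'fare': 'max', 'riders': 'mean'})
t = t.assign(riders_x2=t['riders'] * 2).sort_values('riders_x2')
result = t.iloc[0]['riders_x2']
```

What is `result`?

8.4

group by vehicle: max(fare), mean(riders):
         fare  riders
vehicle              
truck      44     4.5
van       113     4.2
add column riders_x2 = t['riders'] * 2:
         fare  riders  riders_x2
vehicle                         
truck      44     4.5        9.0
van       113     4.2        8.4
sort by riders_x2:
         fare  riders  riders_x2
vehicle                         
van       113     4.2        8.4
truck      44     4.5        9.0
Reading off the value at position 0, column 'riders_x2', we get 8.4.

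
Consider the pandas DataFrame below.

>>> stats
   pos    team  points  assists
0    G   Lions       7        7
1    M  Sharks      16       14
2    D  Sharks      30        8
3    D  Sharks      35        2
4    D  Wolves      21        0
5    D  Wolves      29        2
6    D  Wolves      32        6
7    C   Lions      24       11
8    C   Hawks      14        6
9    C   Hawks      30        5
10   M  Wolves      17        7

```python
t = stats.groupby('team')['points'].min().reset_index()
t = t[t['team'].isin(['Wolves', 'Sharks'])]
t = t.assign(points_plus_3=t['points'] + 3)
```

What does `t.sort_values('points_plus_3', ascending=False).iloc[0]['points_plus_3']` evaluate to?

20

group by team, min of points:
team
Hawks     14
Lions      7
Sharks    16
Wolves    17
Name: points, dtype: int64
reset_index():
     team  points
0   Hawks      14
1   Lions       7
2  Sharks      16
3  Wolves      17
filter rows where team in ['Wolves', 'Sharks']:
     team  points
2  Sharks      16
3  Wolves      17
add column points_plus_3 = t['points'] + 3:
     team  points  points_plus_3
2  Sharks      16             19
3  Wolves      17             20
sort by points_plus_3 descending:
     team  points  points_plus_3
3  Wolves      17             20
2  Sharks      16             19
Then the value at position 0, column 'points_plus_3': 20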